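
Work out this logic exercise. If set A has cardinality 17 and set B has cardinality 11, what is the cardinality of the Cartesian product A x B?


The Cartesian product A x B contains all ordered pairs (a, b).
|A x B| = |A| * |B| = 17 * 11 = 187

187


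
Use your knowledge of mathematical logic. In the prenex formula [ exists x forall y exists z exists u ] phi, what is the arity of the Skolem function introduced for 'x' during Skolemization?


Quantifier prefix: exists x forall y exists z exists u
'x' is existentially quantified at position 1.
No universal quantifiers precede it.
Skolem function arity = 0 (a Skolem constant)

0


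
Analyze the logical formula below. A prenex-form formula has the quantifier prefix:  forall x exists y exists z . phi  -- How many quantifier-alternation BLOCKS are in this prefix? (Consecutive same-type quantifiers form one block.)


Quantifier-type sequence: A E E  (A=forall, E=exists)
Group into maximal same-type runs:
  Ax1 | Ex2
Number of blocks = 2

2


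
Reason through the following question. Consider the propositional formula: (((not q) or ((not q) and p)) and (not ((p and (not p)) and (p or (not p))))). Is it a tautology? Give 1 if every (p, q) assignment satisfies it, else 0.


Check all 4 assignments:
p=0, q=0: 1
p=0, q=1: 0
p=1, q=0: 1
p=1, q=1: 0
Satisfying count = 2/4.
Tautology iff count = 4: no.

0


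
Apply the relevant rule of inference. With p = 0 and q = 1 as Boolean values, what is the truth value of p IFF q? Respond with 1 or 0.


p = 0, q = 1
Operation: p IFF q
Evaluate: 0 IFF 1 = 0

0


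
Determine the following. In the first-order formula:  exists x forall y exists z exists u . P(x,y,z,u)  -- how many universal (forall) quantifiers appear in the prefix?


Quantifier prefix: exists x forall y exists z exists u
Mark each quantifier type:
  E U E E
Universal count = 1, Existential count = 3
Asked for universal (forall) quantifiers: 1

1


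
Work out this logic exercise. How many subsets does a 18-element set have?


The power set of a set with n elements has 2^n elements.
|P(S)| = 2^18 = 262144

262144


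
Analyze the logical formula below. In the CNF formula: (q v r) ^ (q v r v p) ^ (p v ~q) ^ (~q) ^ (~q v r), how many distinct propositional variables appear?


Identify each variable that appears in the formula.
Variables found: p, q, r
Count = 3

3


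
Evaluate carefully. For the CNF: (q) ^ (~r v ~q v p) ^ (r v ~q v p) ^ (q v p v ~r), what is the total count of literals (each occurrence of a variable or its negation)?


Counting literals in each clause:
Clause 1: 1 literal(s)
Clause 2: 3 literal(s)
Clause 3: 3 literal(s)
Clause 4: 3 literal(s)
Total = 10

10


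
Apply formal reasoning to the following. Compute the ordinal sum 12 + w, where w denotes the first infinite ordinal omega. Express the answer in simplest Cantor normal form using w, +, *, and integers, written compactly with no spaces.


Compute 12 + w.
Ordinal + is associative but NOT commutative; for finite n>0, n + w = w but w + n stays w+n.
Any finite left addend is absorbed by w on the right: 12 + w = w.
Result = w

w


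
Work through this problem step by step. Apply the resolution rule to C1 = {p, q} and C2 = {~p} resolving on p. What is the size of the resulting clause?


Remove p from C1 and ~p from C2.
C1 remainder: {q}
C2 remainder: {}
Union (resolvent): {q}
Resolvent has 1 literal(s).

1


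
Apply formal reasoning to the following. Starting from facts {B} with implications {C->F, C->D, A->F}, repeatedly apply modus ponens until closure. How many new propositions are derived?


Initial facts: {B}
Apply modus ponens to closure:
  (no implication fires)
Final known: {B}
New propositions: {(none)}
Count = 0

0


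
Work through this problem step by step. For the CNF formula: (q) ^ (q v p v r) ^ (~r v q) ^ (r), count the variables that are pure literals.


Check each variable for pure literal status:
p: pure positive
q: pure positive
r: mixed (not pure)
Pure literal count = 2

2


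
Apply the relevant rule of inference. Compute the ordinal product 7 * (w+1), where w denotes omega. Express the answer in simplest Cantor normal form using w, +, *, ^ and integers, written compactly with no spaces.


Compute 7 * (w+1).
Ordinal * is associative and left-distributive over +, but NOT commutative; for finite n>1, n*w = w but w*n stays w*n.
By left-distributivity: 7 * (w+1) = 7*w + 7*1 = w + 7 = w+7.
Result = w+7

w+7


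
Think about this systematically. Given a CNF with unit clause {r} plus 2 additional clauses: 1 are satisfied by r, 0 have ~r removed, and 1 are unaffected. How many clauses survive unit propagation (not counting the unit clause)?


Satisfied (removed): 1
Shortened (remain): 0
Unchanged (remain): 1
Remaining = 0 + 1 = 1

1


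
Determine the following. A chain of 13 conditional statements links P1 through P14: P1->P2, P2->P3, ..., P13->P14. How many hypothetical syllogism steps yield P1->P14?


With 13 implications in a chain connecting 14 propositions:
P1->P2, P2->P3, ..., P13->P14
Steps needed = (number of implications) - 1 = 13 - 1 = 12

12


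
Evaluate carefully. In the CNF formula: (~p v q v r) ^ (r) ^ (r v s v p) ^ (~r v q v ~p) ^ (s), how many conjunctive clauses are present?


A CNF formula is a conjunction of clauses.
Clauses are separated by ^.
Counting the conjuncts: 5 clauses.

5


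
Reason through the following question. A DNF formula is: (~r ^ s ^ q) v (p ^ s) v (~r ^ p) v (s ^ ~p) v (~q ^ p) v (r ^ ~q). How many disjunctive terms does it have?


A DNF formula is a disjunction of terms (conjunctions).
Terms are separated by v.
Counting the disjuncts: 6 terms.

6


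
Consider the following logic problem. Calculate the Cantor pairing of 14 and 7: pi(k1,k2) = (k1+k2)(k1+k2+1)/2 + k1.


k1 + k2 = 21
(k1+k2)(k1+k2+1)/2 = 21 * 22 / 2 = 231
pi = 231 + 14 = 245

245


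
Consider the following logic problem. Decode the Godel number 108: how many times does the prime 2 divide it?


Factorize 108 by dividing by 2 repeatedly.
Division steps: 2 divides 108 exactly 2 time(s).
Exponent of 2 = 2

2


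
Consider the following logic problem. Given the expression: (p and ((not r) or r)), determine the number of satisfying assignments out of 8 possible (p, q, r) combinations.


Check all 8 assignments:
p=0, q=0, r=0: 0
p=0, q=0, r=1: 0
p=0, q=1, r=0: 0
p=0, q=1, r=1: 0
p=1, q=0, r=0: 1
p=1, q=0, r=1: 1
p=1, q=1, r=0: 1
p=1, q=1, r=1: 1
Count of True = 4

4


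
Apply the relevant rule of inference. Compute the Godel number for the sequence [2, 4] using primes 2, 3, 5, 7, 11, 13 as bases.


Encode each element as an exponent of the corresponding prime:
  2^2 = 4
  3^4 = 81
Product = 4 * 81 = 324

324


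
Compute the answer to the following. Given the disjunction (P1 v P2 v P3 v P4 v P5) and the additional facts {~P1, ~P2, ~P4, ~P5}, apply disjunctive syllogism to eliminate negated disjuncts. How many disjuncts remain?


Original disjuncts (5): P1, P2, P3, P4, P5
Negated (eliminate): ~P1, ~P2, ~P4, ~P5
Remaining disjuncts: P3
Count = 5 - 4 = 1

1


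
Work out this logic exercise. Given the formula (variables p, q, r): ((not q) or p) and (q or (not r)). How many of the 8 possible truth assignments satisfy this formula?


Evaluate all 8 assignments for p, q, r:
p=0, q=0, r=0: 1
p=0, q=0, r=1: 0
p=0, q=1, r=0: 0
p=0, q=1, r=1: 0
p=1, q=0, r=0: 1
p=1, q=0, r=1: 0
p=1, q=1, r=0: 1
p=1, q=1, r=1: 1
Satisfying count = 4

4


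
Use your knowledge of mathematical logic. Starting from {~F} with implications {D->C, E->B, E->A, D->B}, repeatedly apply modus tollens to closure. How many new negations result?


Initial negated facts: {~F}
Apply modus tollens to closure:
  (no implication fires)
Final negated: {~F}
New negations: {(none)}
Count = 0

0


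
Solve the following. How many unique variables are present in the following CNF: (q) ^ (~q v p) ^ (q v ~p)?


Identify each variable that appears in the formula.
Variables found: p, q
Count = 2

2


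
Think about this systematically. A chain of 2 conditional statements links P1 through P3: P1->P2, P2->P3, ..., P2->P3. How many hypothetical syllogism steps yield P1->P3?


With 2 implications in a chain connecting 3 propositions:
P1->P2, P2->P3, ..., P2->P3
Steps needed = (number of implications) - 1 = 2 - 1 = 1

1


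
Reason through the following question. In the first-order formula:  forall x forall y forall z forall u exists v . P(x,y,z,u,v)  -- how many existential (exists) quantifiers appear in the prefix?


Quantifier prefix: forall x forall y forall z forall u exists v
Mark each quantifier type:
  U U U U E
Universal count = 4, Existential count = 1
Asked for existential (exists) quantifiers: 1

1


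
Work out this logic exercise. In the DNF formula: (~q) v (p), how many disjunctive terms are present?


A DNF formula is a disjunction of terms (conjunctions).
Terms are separated by v.
Counting the disjuncts: 2 terms.

2


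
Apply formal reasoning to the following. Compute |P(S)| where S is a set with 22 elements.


The power set of a set with n elements has 2^n elements.
|P(S)| = 2^22 = 4194304

4194304


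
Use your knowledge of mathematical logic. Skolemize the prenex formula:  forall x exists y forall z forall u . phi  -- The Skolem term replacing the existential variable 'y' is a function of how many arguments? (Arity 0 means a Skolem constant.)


Quantifier prefix: forall x exists y forall z forall u
'y' is existentially quantified at position 2.
Universal variables preceding it: x
Skolem function arity = 1

1


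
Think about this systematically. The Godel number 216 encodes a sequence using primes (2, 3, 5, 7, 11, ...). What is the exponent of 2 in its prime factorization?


Factorize 216 by dividing by 2 repeatedly.
Division steps: 2 divides 216 exactly 3 time(s).
Exponent of 2 = 3

3


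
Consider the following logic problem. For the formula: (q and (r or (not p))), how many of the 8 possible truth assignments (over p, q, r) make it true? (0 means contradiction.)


Check all 8 assignments:
p=0, q=0, r=0: 0
p=0, q=0, r=1: 0
p=0, q=1, r=0: 1
p=0, q=1, r=1: 1
p=1, q=0, r=0: 0
p=1, q=0, r=1: 0
p=1, q=1, r=0: 0
p=1, q=1, r=1: 1
Count of True = 3

3


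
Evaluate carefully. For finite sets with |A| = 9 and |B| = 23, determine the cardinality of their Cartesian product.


The Cartesian product A x B contains all ordered pairs (a, b).
|A x B| = |A| * |B| = 9 * 23 = 207

207


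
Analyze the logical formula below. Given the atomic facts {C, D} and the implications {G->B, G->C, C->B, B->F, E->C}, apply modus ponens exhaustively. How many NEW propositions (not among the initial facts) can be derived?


Initial facts: {C, D}
Apply modus ponens to closure:
  C and C->B  =>  B
  B and B->F  =>  F
Final known: {B, C, D, F}
New propositions: {B, F}
Count = 2

2


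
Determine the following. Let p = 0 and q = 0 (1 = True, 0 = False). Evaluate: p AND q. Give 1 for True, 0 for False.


p = 0, q = 0
Operation: p AND q
Evaluate: 0 AND 0 = 0

0


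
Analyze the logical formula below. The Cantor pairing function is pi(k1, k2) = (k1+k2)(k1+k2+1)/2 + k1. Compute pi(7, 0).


k1 + k2 = 7
(k1+k2)(k1+k2+1)/2 = 7 * 8 / 2 = 28
pi = 28 + 7 = 35

35


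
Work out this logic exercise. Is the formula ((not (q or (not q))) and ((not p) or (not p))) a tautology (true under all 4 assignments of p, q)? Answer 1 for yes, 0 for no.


Check all 4 assignments:
p=0, q=0: 0
p=0, q=1: 0
p=1, q=0: 0
p=1, q=1: 0
Satisfying count = 0/4.
Tautology iff count = 4: no.

0


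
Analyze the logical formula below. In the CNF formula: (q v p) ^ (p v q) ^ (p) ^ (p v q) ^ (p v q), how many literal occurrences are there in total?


Counting literals in each clause:
Clause 1: 2 literal(s)
Clause 2: 2 literal(s)
Clause 3: 1 literal(s)
Clause 4: 2 literal(s)
Clause 5: 2 literal(s)
Total = 9

9


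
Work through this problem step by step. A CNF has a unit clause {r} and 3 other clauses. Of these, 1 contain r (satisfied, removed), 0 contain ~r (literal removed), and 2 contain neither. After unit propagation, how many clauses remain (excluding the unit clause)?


Satisfied (removed): 1
Shortened (remain): 0
Unchanged (remain): 2
Remaining = 0 + 2 = 2

2


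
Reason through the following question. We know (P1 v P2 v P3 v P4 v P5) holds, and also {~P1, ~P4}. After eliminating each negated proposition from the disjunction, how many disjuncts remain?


Original disjuncts (5): P1, P2, P3, P4, P5
Negated (eliminate): ~P1, ~P4
Remaining disjuncts: P2, P3, P5
Count = 5 - 2 = 3

3


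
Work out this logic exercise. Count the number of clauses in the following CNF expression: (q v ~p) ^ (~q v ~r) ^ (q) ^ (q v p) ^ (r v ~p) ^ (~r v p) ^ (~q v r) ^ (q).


A CNF formula is a conjunction of clauses.
Clauses are separated by ^.
Counting the conjuncts: 8 clauses.

8


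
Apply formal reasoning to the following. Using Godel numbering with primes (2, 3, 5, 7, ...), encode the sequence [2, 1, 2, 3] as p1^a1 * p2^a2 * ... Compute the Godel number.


Encode each element as an exponent of the corresponding prime:
  2^2 = 4
  3^1 = 3
  5^2 = 25
  7^3 = 343
Product = 4 * 3 * 25 * 343 = 102900

102900


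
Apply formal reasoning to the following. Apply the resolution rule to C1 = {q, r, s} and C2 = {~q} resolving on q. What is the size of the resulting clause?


Remove q from C1 and ~q from C2.
C1 remainder: {r, s}
C2 remainder: {}
Union (resolvent): {r, s}
Resolvent has 2 literal(s).

2


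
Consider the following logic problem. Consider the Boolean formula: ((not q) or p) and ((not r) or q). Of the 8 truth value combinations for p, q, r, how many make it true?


Evaluate all 8 assignments for p, q, r:
p=0, q=0, r=0: 1
p=0, q=0, r=1: 0
p=0, q=1, r=0: 0
p=0, q=1, r=1: 0
p=1, q=0, r=0: 1
p=1, q=0, r=1: 0
p=1, q=1, r=0: 1
p=1, q=1, r=1: 1
Satisfying count = 4

4


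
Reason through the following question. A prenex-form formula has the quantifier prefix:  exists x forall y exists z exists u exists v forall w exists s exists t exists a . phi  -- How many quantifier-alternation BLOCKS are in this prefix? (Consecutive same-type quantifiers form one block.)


Quantifier-type sequence: E A E E E A E E E  (A=forall, E=exists)
Group into maximal same-type runs:
  Ex1 | Ax1 | Ex3 | Ax1 | Ex3
Number of blocks = 5

5


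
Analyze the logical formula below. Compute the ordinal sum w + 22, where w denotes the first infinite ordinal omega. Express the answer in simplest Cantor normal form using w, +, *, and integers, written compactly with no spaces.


Compute w + 22.
Ordinal + is associative but NOT commutative; for finite n>0, n + w = w but w + n stays w+n.
w + 22 is already in normal form (a successor ordinal beyond w).
Result = w+22

w+22


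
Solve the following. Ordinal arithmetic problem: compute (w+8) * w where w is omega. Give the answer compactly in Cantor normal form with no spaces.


Compute (w+8) * w.
Ordinal * is associative and left-distributive over +, but NOT commutative; for finite n>1, n*w = w but w*n stays w*n.
(w+8) * w = sup{(w+8)*k : k<w} = sup{w*k+8} = w^2 (the +8 tail is absorbed in the limit).
Result = w^2

w^2


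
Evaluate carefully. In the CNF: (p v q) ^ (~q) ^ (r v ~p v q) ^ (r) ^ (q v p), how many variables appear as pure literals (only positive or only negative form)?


Check each variable for pure literal status:
p: mixed (not pure)
q: mixed (not pure)
r: pure positive
Pure literal count = 1

1


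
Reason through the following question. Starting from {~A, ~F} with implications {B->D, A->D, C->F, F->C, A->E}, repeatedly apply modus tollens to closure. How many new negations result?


Initial negated facts: {~A, ~F}
Apply modus tollens to closure:
  ~F and C->F  =>  ~C
Final negated: {~A, ~C, ~F}
New negations: {~C}
Count = 1

1


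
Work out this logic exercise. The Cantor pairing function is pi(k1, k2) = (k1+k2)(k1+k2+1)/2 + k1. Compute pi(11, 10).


k1 + k2 = 21
(k1+k2)(k1+k2+1)/2 = 21 * 22 / 2 = 231
pi = 231 + 11 = 242

242


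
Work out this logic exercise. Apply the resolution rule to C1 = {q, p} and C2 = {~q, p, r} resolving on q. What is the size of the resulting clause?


Remove q from C1 and ~q from C2.
C1 remainder: {p}
C2 remainder: {p, r}
Union (resolvent): {p, r}
Resolvent has 2 literal(s).

2


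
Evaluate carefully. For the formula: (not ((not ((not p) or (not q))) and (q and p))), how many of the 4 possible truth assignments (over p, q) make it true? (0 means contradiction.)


Check all 4 assignments:
p=0, q=0: 1
p=0, q=1: 1
p=1, q=0: 1
p=1, q=1: 0
Count of True = 3

3


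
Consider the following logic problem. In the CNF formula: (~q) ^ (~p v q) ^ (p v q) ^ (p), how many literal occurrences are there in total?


Counting literals in each clause:
Clause 1: 1 literal(s)
Clause 2: 2 literal(s)
Clause 3: 2 literal(s)
Clause 4: 1 literal(s)
Total = 6

6


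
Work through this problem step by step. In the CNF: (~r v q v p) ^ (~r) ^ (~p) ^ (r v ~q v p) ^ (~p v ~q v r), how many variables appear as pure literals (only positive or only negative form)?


Check each variable for pure literal status:
p: mixed (not pure)
q: mixed (not pure)
r: mixed (not pure)
Pure literal count = 0

0


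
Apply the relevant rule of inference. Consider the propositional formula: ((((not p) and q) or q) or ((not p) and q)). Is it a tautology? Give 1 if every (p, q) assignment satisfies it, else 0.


Check all 4 assignments:
p=0, q=0: 0
p=0, q=1: 1
p=1, q=0: 0
p=1, q=1: 1
Satisfying count = 2/4.
Tautology iff count = 4: no.

0


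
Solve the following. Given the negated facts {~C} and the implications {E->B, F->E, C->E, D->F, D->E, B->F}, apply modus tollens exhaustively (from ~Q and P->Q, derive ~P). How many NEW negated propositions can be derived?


Initial negated facts: {~C}
Apply modus tollens to closure:
  (no implication fires)
Final negated: {~C}
New negations: {(none)}
Count = 0

0


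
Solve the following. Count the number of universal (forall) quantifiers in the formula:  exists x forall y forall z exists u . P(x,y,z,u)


Quantifier prefix: exists x forall y forall z exists u
Mark each quantifier type:
  E U U E
Universal count = 2, Existential count = 2
Asked for universal (forall) quantifiers: 2

2


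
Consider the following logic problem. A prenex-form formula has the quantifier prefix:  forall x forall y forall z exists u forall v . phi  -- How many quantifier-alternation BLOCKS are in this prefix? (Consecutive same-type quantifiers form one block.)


Quantifier-type sequence: A A A E A  (A=forall, E=exists)
Group into maximal same-type runs:
  Ax3 | Ex1 | Ax1
Number of blocks = 3

3


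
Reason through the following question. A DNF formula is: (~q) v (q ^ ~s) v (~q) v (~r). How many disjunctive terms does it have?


A DNF formula is a disjunction of terms (conjunctions).
Terms are separated by v.
Counting the disjuncts: 4 terms.

4


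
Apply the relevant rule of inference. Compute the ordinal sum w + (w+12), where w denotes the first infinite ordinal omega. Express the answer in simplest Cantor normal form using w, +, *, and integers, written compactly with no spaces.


Compute w + (w+12).
Ordinal + is associative but NOT commutative; for finite n>0, n + w = w but w + n stays w+n.
w + (w+12) = (w+w) + 12 = w*2+12.
Result = w*2+12

w*2+12


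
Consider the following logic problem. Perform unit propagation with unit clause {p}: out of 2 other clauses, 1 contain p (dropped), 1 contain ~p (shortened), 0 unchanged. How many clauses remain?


Satisfied (removed): 1
Shortened (remain): 1
Unchanged (remain): 0
Remaining = 1 + 0 = 1

1


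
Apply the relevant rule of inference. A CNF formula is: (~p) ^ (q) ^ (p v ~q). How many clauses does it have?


A CNF formula is a conjunction of clauses.
Clauses are separated by ^.
Counting the conjuncts: 3 clauses.

3


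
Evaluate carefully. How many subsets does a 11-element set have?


The power set of a set with n elements has 2^n elements.
|P(S)| = 2^11 = 2048

2048


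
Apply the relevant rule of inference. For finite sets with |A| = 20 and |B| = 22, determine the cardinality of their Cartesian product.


The Cartesian product A x B contains all ordered pairs (a, b).
|A x B| = |A| * |B| = 20 * 22 = 440

440


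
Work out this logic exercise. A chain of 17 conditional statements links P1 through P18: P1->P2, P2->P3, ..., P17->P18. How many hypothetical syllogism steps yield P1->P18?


With 17 implications in a chain connecting 18 propositions:
P1->P2, P2->P3, ..., P17->P18
Steps needed = (number of implications) - 1 = 17 - 1 = 16

16


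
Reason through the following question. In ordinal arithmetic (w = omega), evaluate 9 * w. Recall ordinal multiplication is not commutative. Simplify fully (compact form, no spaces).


Compute 9 * w.
Ordinal * is associative and left-distributive over +, but NOT commutative; for finite n>1, n*w = w but w*n stays w*n.
For finite n>0, n * w = sup{n*k : k<w} = w. So 9 * w = w.
Result = w

w


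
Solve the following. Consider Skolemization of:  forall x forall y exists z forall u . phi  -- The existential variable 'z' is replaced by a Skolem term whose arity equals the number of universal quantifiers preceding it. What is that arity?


Quantifier prefix: forall x forall y exists z forall u
'z' is existentially quantified at position 3.
Universal variables preceding it: x, y
Skolem function arity = 2

2


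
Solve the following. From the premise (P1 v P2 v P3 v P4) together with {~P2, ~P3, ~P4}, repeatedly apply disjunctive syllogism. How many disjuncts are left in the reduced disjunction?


Original disjuncts (4): P1, P2, P3, P4
Negated (eliminate): ~P2, ~P3, ~P4
Remaining disjuncts: P1
Count = 4 - 3 = 1

1


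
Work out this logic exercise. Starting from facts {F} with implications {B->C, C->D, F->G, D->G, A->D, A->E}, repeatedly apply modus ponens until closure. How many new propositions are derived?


Initial facts: {F}
Apply modus ponens to closure:
  F and F->G  =>  G
Final known: {F, G}
New propositions: {G}
Count = 1

1


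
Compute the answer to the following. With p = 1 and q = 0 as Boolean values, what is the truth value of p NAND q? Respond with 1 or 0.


p = 1, q = 0
Operation: p NAND q
Evaluate: 1 NAND 0 = 1

1


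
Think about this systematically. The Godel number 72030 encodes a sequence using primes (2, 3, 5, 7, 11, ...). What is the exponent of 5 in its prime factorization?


Factorize 72030 by dividing by 5 repeatedly.
Division steps: 5 divides 72030 exactly 1 time(s).
Exponent of 5 = 1

1


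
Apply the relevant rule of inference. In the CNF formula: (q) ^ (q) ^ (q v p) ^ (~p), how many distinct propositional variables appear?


Identify each variable that appears in the formula.
Variables found: p, q
Count = 2

2


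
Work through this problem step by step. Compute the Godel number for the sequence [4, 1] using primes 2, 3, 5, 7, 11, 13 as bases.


Encode each element as an exponent of the corresponding prime:
  2^4 = 16
  3^1 = 3
Product = 16 * 3 = 48

48


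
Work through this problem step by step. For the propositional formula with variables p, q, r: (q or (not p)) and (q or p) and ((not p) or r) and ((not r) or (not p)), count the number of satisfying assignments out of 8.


Evaluate all 8 assignments for p, q, r:
p=0, q=0, r=0: 0
p=0, q=0, r=1: 0
p=0, q=1, r=0: 1
p=0, q=1, r=1: 1
p=1, q=0, r=0: 0
p=1, q=0, r=1: 0
p=1, q=1, r=0: 0
p=1, q=1, r=1: 0
Satisfying count = 2

2


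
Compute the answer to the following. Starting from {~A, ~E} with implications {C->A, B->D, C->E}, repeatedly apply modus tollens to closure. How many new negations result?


Initial negated facts: {~A, ~E}
Apply modus tollens to closure:
  ~A and C->A  =>  ~C
Final negated: {~A, ~C, ~E}
New negations: {~C}
Count = 1

1


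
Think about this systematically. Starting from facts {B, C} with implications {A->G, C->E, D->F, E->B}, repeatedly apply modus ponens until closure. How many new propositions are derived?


Initial facts: {B, C}
Apply modus ponens to closure:
  C and C->E  =>  E
Final known: {B, C, E}
New propositions: {E}
Count = 1

1


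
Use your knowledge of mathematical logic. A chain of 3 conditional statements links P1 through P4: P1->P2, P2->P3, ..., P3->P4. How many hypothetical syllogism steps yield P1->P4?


With 3 implications in a chain connecting 4 propositions:
P1->P2, P2->P3, ..., P3->P4
Steps needed = (number of implications) - 1 = 3 - 1 = 2

2


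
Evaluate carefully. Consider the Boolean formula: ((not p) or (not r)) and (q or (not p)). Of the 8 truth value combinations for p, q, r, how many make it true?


Evaluate all 8 assignments for p, q, r:
p=0, q=0, r=0: 1
p=0, q=0, r=1: 1
p=0, q=1, r=0: 1
p=0, q=1, r=1: 1
p=1, q=0, r=0: 0
p=1, q=0, r=1: 0
p=1, q=1, r=0: 1
p=1, q=1, r=1: 0
Satisfying count = 5

5


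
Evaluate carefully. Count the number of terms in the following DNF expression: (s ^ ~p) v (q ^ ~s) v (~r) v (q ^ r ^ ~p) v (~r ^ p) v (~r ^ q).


A DNF formula is a disjunction of terms (conjunctions).
Terms are separated by v.
Counting the disjuncts: 6 terms.

6


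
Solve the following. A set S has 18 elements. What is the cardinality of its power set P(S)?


The power set of a set with n elements has 2^n elements.
|P(S)| = 2^18 = 262144

262144


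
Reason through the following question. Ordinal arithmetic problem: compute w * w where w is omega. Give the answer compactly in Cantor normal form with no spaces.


Compute w * w.
Ordinal * is associative and left-distributive over +, but NOT commutative; for finite n>1, n*w = w but w*n stays w*n.
w * w = w^2 by definition.
Result = w^2

w^2


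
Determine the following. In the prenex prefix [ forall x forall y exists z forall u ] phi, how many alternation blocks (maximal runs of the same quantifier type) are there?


Quantifier-type sequence: A A E A  (A=forall, E=exists)
Group into maximal same-type runs:
  Ax2 | Ex1 | Ax1
Number of blocks = 3

3


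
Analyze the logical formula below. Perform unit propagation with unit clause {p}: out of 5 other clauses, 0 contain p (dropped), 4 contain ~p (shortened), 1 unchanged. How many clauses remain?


Satisfied (removed): 0
Shortened (remain): 4
Unchanged (remain): 1
Remaining = 4 + 1 = 5

5


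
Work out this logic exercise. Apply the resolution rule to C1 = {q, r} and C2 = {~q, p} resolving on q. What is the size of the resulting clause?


Remove q from C1 and ~q from C2.
C1 remainder: {r}
C2 remainder: {p}
Union (resolvent): {p, r}
Resolvent has 2 literal(s).

2


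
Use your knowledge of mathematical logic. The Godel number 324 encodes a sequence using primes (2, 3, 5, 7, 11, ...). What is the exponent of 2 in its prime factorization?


Factorize 324 by dividing by 2 repeatedly.
Division steps: 2 divides 324 exactly 2 time(s).
Exponent of 2 = 2

2


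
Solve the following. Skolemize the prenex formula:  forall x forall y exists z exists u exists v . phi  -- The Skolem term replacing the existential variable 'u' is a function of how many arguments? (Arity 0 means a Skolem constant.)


Quantifier prefix: forall x forall y exists z exists u exists v
'u' is existentially quantified at position 4.
Universal variables preceding it: x, y
Skolem function arity = 2

2


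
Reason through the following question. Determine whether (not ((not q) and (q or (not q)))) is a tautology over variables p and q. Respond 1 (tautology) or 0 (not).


Check all 4 assignments:
p=0, q=0: 0
p=0, q=1: 1
p=1, q=0: 0
p=1, q=1: 1
Satisfying count = 2/4.
Tautology iff count = 4: no.

0


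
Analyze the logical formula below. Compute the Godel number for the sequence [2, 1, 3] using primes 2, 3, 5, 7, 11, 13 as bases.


Encode each element as an exponent of the corresponding prime:
  2^2 = 4
  3^1 = 3
  5^3 = 125
Product = 4 * 3 * 125 = 1500

1500


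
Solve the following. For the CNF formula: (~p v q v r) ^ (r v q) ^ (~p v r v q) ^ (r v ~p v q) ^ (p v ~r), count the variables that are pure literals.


Check each variable for pure literal status:
p: mixed (not pure)
q: pure positive
r: mixed (not pure)
Pure literal count = 1

1


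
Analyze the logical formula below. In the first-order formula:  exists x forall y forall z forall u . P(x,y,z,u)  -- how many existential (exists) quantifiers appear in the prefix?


Quantifier prefix: exists x forall y forall z forall u
Mark each quantifier type:
  E U U U
Universal count = 3, Existential count = 1
Asked for existential (exists) quantifiers: 1

1


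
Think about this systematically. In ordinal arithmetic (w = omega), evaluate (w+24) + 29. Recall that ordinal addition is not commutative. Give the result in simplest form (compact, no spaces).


Compute (w+24) + 29.
Ordinal + is associative but NOT commutative; for finite n>0, n + w = w but w + n stays w+n.
By associativity: (w+24) + 29 = w + (24+29) = w+53.
Result = w+53

w+53


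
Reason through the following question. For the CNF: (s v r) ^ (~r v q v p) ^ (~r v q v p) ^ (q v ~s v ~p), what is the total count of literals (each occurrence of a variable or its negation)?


Counting literals in each clause:
Clause 1: 2 literal(s)
Clause 2: 3 literal(s)
Clause 3: 3 literal(s)
Clause 4: 3 literal(s)
Total = 11

11


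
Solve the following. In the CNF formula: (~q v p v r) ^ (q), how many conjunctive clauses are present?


A CNF formula is a conjunction of clauses.
Clauses are separated by ^.
Counting the conjuncts: 2 clauses.

2


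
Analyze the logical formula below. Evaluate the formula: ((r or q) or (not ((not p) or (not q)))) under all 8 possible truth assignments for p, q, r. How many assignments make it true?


Check all 8 assignments:
p=0, q=0, r=0: 0
p=0, q=0, r=1: 1
p=0, q=1, r=0: 1
p=0, q=1, r=1: 1
p=1, q=0, r=0: 0
p=1, q=0, r=1: 1
p=1, q=1, r=0: 1
p=1, q=1, r=1: 1
Count of True = 6

6


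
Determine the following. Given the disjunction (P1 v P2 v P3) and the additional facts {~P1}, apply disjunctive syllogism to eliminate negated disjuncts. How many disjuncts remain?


Original disjuncts (3): P1, P2, P3
Negated (eliminate): ~P1
Remaining disjuncts: P2, P3
Count = 3 - 1 = 2

2


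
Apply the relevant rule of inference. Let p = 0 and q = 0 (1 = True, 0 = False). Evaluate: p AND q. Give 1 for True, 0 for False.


p = 0, q = 0
Operation: p AND q
Evaluate: 0 AND 0 = 0

0


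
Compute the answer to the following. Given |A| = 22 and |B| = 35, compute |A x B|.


The Cartesian product A x B contains all ordered pairs (a, b).
|A x B| = |A| * |B| = 22 * 35 = 770

770


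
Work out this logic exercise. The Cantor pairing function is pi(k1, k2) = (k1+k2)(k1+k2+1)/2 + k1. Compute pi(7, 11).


k1 + k2 = 18
(k1+k2)(k1+k2+1)/2 = 18 * 19 / 2 = 171
pi = 171 + 7 = 178

178


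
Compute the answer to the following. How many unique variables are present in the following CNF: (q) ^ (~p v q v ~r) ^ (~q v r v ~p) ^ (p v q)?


Identify each variable that appears in the formula.
Variables found: p, q, r
Count = 3

3


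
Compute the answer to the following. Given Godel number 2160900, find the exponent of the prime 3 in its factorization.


Factorize 2160900 by dividing by 3 repeatedly.
Division steps: 3 divides 2160900 exactly 2 time(s).
Exponent of 3 = 2

2


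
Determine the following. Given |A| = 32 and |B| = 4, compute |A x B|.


The Cartesian product A x B contains all ordered pairs (a, b).
|A x B| = |A| * |B| = 32 * 4 = 128

128


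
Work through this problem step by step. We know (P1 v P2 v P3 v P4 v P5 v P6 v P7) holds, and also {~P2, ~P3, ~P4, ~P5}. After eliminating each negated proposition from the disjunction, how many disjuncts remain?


Original disjuncts (7): P1, P2, P3, P4, P5, P6, P7
Negated (eliminate): ~P2, ~P3, ~P4, ~P5
Remaining disjuncts: P1, P6, P7
Count = 7 - 4 = 3

3


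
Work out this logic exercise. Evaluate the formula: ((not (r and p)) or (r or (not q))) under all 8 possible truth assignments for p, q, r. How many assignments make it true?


Check all 8 assignments:
p=0, q=0, r=0: 1
p=0, q=0, r=1: 1
p=0, q=1, r=0: 1
p=0, q=1, r=1: 1
p=1, q=0, r=0: 1
p=1, q=0, r=1: 1
p=1, q=1, r=0: 1
p=1, q=1, r=1: 1
Count of True = 8

8


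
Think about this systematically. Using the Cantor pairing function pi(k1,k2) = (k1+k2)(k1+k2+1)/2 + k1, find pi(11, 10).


k1 + k2 = 21
(k1+k2)(k1+k2+1)/2 = 21 * 22 / 2 = 231
pi = 231 + 11 = 242

242


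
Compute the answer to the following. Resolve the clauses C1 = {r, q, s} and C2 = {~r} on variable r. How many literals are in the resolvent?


Remove r from C1 and ~r from C2.
C1 remainder: {q, s}
C2 remainder: {}
Union (resolvent): {q, s}
Resolvent has 2 literal(s).

2


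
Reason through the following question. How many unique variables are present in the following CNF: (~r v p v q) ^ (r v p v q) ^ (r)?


Identify each variable that appears in the formula.
Variables found: p, q, r
Count = 3

3


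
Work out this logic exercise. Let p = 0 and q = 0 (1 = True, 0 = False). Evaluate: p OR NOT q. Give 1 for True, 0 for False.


p = 0, q = 0
Operation: p OR NOT q
Evaluate: 0 OR NOT 0 = 1

1


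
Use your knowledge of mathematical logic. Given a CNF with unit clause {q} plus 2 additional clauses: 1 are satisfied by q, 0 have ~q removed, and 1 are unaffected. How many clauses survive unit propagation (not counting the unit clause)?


Satisfied (removed): 1
Shortened (remain): 0
Unchanged (remain): 1
Remaining = 0 + 1 = 1

1


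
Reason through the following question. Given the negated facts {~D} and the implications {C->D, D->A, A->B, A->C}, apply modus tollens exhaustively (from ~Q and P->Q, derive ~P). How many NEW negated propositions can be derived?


Initial negated facts: {~D}
Apply modus tollens to closure:
  ~D and C->D  =>  ~C
  ~C and A->C  =>  ~A
Final negated: {~A, ~C, ~D}
New negations: {~A, ~C}
Count = 2

2


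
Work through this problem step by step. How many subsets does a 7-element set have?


The power set of a set with n elements has 2^n elements.
|P(S)| = 2^7 = 128

128


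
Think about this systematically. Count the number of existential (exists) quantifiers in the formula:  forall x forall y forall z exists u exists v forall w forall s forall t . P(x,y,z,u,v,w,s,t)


Quantifier prefix: forall x forall y forall z exists u exists v forall w forall s forall t
Mark each quantifier type:
  U U U E E U U U
Universal count = 6, Existential count = 2
Asked for existential (exists) quantifiers: 2

2


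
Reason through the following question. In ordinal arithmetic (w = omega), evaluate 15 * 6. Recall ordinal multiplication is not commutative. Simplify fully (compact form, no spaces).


Compute 15 * 6.
Ordinal * is associative and left-distributive over +, but NOT commutative; for finite n>1, n*w = w but w*n stays w*n.
Both finite; ordinal * agrees with natural *: 15 * 6 = 90.
Result = 90

90


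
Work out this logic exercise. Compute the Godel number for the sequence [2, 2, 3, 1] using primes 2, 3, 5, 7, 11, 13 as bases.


Encode each element as an exponent of the corresponding prime:
  2^2 = 4
  3^2 = 9
  5^3 = 125
  7^1 = 7
Product = 4 * 9 * 125 * 7 = 31500

31500


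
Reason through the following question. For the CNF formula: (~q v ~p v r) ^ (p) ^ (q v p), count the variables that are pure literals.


Check each variable for pure literal status:
p: mixed (not pure)
q: mixed (not pure)
r: pure positive
Pure literal count = 1

1


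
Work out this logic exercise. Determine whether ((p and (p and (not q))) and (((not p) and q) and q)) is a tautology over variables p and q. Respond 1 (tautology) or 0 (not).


Check all 4 assignments:
p=0, q=0: 0
p=0, q=1: 0
p=1, q=0: 0
p=1, q=1: 0
Satisfying count = 0/4.
Tautology iff count = 4: no.

0


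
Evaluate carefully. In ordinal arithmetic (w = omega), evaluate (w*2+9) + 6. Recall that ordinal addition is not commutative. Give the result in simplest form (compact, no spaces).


Compute (w*2+9) + 6.
Ordinal + is associative but NOT commutative; for finite n>0, n + w = w but w + n stays w+n.
By associativity: (w*2+9) + 6 = w*2 + (9+6) = w*2+15.
Result = w*2+15

w*2+15


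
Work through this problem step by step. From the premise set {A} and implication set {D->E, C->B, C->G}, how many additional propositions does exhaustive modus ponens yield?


Initial facts: {A}
Apply modus ponens to closure:
  (no implication fires)
Final known: {A}
New propositions: {(none)}
Count = 0

0


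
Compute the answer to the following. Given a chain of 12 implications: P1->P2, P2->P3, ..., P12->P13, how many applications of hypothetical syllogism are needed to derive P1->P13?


With 12 implications in a chain connecting 13 propositions:
P1->P2, P2->P3, ..., P12->P13
Steps needed = (number of implications) - 1 = 12 - 1 = 11

11


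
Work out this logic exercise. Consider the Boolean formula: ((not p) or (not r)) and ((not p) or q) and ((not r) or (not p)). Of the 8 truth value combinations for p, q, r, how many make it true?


Evaluate all 8 assignments for p, q, r:
p=0, q=0, r=0: 1
p=0, q=0, r=1: 1
p=0, q=1, r=0: 1
p=0, q=1, r=1: 1
p=1, q=0, r=0: 0
p=1, q=0, r=1: 0
p=1, q=1, r=0: 1
p=1, q=1, r=1: 0
Satisfying count = 5

5


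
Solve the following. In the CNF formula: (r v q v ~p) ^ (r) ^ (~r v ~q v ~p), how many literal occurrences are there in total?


Counting literals in each clause:
Clause 1: 3 literal(s)
Clause 2: 1 literal(s)
Clause 3: 3 literal(s)
Total = 7

7


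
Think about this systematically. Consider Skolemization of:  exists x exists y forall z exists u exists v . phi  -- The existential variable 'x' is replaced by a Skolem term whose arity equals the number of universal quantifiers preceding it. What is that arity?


Quantifier prefix: exists x exists y forall z exists u exists v
'x' is existentially quantified at position 1.
No universal quantifiers precede it.
Skolem function arity = 0 (a Skolem constant)

0


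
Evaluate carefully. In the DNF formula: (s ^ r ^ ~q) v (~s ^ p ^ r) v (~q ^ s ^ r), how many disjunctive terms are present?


A DNF formula is a disjunction of terms (conjunctions).
Terms are separated by v.
Counting the disjuncts: 3 terms.

3


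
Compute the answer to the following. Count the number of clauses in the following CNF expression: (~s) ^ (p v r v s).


A CNF formula is a conjunction of clauses.
Clauses are separated by ^.
Counting the conjuncts: 2 clauses.

2


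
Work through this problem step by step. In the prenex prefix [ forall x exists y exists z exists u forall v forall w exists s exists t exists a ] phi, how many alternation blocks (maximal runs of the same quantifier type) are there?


Quantifier-type sequence: A E E E A A E E E  (A=forall, E=exists)
Group into maximal same-type runs:
  Ax1 | Ex3 | Ax2 | Ex3
Number of blocks = 4

4


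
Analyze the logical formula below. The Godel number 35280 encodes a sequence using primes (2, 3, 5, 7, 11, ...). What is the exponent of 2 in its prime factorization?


Factorize 35280 by dividing by 2 repeatedly.
Division steps: 2 divides 35280 exactly 4 time(s).
Exponent of 2 = 4

4


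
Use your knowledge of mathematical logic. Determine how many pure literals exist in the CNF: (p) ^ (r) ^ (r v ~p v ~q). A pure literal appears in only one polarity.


Check each variable for pure literal status:
p: mixed (not pure)
q: pure negative
r: pure positive
Pure literal count = 2

2


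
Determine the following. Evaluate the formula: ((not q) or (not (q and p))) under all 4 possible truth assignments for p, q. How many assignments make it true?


Check all 4 assignments:
p=0, q=0: 1
p=0, q=1: 1
p=1, q=0: 1
p=1, q=1: 0
Count of True = 3

3


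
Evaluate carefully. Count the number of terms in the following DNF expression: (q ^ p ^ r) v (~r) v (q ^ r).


A DNF formula is a disjunction of terms (conjunctions).
Terms are separated by v.
Counting the disjuncts: 3 terms.

3
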